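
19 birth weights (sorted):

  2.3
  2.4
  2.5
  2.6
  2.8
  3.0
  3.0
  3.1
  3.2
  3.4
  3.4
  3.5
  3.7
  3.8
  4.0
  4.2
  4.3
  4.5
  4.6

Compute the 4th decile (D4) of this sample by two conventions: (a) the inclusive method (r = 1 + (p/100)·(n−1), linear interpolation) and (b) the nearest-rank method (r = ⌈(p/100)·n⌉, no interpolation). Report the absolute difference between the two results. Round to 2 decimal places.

n = 19.
(a) r = 8.2; between ranks 8 (3.1) and 9 (3.2): 3.12.
(b) the nearest-rank method: rank 8 → 3.1.
|3.12 − 3.1| = 0.02.

0.02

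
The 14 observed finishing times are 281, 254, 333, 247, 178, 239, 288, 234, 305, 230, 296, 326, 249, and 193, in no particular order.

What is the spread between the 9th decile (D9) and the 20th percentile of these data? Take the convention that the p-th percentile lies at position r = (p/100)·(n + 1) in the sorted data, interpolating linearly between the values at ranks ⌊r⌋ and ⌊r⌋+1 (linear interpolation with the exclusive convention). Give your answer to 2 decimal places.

99.50

Sorted: 178, 193, 230, 234, 239, 247, 249, 254, 281, 288, 296, 305, 326, 333.
n = 14.
P20: r = 3 (integer) → 230.
P90: r = 13.5; ranks 13–14 are 326, 333; interpolating gives 329.5.
Difference: 329.5 − 230 = 99.5.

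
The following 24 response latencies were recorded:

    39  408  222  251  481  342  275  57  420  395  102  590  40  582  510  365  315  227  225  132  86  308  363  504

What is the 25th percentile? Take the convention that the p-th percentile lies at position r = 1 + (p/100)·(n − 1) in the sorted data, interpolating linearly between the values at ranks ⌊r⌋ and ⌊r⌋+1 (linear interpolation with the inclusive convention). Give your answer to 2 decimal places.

Sorted: 39, 40, 57, 86, 102, 132, 222, 225, 227, 251, 275, 308, 315, 342, 363, 365, 395, 408, 420, 481, 504, 510, 582, 590.
n = 24.
r = 1 + (25/100)·(24 − 1) = 1 + 5.75 = 6.75.
Rank 6 is 132 and rank 7 is 222.
Interpolate: 132 + 0.75·(222 − 132) = 132 + 0.75·90 = 199.5.

199.50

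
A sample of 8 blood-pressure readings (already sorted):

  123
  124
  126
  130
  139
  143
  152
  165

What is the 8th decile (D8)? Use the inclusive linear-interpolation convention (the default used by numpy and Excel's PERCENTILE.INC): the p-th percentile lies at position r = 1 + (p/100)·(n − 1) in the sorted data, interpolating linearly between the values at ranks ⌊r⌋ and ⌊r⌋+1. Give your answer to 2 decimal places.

n = 8.
r = 1 + (80/100)·(8 − 1) = 1 + 5.6 = 6.6.
Rank 6 is 143 and rank 7 is 152.
Interpolate: 143 + 0.6·(152 − 143) = 143 + 0.6·9 = 148.4.

148.40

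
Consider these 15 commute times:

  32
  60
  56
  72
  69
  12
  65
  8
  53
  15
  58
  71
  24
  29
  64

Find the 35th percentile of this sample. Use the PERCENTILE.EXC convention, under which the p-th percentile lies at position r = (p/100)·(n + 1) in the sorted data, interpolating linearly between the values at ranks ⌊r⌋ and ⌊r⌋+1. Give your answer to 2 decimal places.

Sorted: 8, 12, 15, 24, 29, 32, 53, 56, 58, 60, 64, 65, 69, 71, 72.
n = 15.
r = (35/100)·(15 + 1) = 5.6.
Rank 5 is 29 and rank 6 is 32.
Interpolate: 29 + 0.6·(32 − 29) = 29 + 0.6·3 = 30.8.

30.80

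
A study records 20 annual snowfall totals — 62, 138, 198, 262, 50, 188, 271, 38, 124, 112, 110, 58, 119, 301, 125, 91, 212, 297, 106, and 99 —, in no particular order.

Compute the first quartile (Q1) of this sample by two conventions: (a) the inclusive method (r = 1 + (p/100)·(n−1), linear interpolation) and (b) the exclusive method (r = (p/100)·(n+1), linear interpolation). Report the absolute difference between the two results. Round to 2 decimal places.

Sorted: 38, 50, 58, 62, 91, 99, 106, 110, 112, 119, 124, 125, 138, 188, 198, 212, 262, 271, 297, 301.
n = 20.
(a) r = 5.75; between ranks 5 (91) and 6 (99): 97.
(b) r = 5.25; between ranks 5 (91) and 6 (99): 93.
|97 − 93| = 4.

4.00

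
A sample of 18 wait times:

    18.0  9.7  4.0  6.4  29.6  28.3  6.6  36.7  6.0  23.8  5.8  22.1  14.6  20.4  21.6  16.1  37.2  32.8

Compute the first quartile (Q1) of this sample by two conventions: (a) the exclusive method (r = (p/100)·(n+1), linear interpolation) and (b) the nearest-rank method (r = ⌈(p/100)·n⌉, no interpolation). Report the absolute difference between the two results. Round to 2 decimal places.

Sorted: 4.0, 5.8, 6.0, 6.4, 6.6, 9.7, 14.6, 16.1, 18.0, 20.4, 21.6, 22.1, 23.8, 28.3, 29.6, 32.8, 36.7, 37.2.
n = 18.
(a) r = 4.75; between ranks 4 (6.4) and 5 (6.6): 6.55.
(b) the nearest-rank method: rank 5 → 6.6.
|6.55 − 6.6| = 0.05.

0.05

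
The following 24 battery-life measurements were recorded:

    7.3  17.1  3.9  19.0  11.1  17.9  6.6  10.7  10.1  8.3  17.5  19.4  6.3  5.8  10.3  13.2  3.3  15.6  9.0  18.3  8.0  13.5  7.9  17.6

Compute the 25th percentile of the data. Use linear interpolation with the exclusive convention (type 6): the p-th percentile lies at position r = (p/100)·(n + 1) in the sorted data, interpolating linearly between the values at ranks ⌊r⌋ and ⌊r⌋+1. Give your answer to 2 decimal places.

7.45

Sorted: 3.3, 3.9, 5.8, 6.3, 6.6, 7.3, 7.9, 8.0, 8.3, 9.0, 10.1, 10.3, 10.7, 11.1, 13.2, 13.5, 15.6, 17.1, 17.5, 17.6, 17.9, 18.3, 19.0, 19.4.
n = 24.
r = (25/100)·(24 + 1) = 6.25.
Rank 6 is 7.3 and rank 7 is 7.9.
Interpolate: 7.3 + 0.25·(7.9 − 7.3) = 7.3 + 0.25·0.6 = 7.45.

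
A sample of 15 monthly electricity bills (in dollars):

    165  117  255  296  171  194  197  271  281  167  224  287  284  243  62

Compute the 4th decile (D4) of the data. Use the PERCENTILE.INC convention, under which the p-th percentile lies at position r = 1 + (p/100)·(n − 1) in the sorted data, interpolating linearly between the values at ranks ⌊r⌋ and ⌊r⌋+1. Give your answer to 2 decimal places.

Sorted: 62, 117, 165, 167, 171, 194, 197, 224, 243, 255, 271, 281, 284, 287, 296.
n = 15.
r = 1 + (40/100)·(15 − 1) = 1 + 5.6 = 6.6.
Rank 6 is 194 and rank 7 is 197.
Interpolate: 194 + 0.6·(197 − 194) = 194 + 0.6·3 = 195.8.

195.80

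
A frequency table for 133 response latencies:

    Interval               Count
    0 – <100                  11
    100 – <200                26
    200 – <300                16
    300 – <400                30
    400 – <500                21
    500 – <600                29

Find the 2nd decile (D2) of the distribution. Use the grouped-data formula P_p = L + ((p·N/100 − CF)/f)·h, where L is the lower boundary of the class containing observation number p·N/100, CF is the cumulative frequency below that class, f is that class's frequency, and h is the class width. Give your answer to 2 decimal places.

160.00

N = 133; target position k = 20/100 · 133 = 26.6.
Cumulative frequencies: 11, 37, 53, 83, 104, 133.
Observation 26.6 falls in the class 100 – <200.
L = 100, CF = 11, f = 26, h = 100.
P20 = 100 + ((26.6 − 11)/26)·100 = 100 + 60 = 160.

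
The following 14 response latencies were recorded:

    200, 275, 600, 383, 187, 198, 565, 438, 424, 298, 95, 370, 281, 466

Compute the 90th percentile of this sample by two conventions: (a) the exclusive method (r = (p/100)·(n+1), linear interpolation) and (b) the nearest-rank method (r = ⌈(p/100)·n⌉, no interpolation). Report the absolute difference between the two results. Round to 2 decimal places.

Sorted: 95, 187, 198, 200, 275, 281, 298, 370, 383, 424, 438, 466, 565, 600.
n = 14.
(a) r = 13.5; between ranks 13 (565) and 14 (600): 582.5.
(b) the nearest-rank method: rank 13 → 565.
|582.5 − 565| = 17.5.

17.50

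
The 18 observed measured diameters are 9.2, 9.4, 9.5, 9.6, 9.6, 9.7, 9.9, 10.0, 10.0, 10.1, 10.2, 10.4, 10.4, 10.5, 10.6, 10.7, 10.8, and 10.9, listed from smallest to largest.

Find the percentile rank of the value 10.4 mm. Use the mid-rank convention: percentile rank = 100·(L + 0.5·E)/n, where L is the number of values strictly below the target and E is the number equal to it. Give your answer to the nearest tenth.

Count below 10.4: L = 11; count equal: E = 2; n = 18.
Percentile rank = 100·(11 + 0.5·2)/18 = 100·12/18 = 66.67.

66.7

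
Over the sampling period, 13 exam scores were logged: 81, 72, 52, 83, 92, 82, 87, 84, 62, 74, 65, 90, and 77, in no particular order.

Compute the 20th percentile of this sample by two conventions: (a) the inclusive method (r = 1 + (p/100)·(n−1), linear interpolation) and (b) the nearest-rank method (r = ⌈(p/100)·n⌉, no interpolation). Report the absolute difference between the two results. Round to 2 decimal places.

2.80

Sorted: 52, 62, 65, 72, 74, 77, 81, 82, 83, 84, 87, 90, 92.
n = 13.
(a) r = 3.4; between ranks 3 (65) and 4 (72): 67.8.
(b) the nearest-rank method: rank 3 → 65.
|67.8 − 65| = 2.8.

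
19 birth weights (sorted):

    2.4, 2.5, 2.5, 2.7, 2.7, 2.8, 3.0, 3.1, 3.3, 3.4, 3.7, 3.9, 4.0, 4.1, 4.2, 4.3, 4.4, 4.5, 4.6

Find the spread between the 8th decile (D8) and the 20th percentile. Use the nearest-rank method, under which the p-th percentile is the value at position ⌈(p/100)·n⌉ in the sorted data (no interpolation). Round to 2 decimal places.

n = 19.
P20: rank ⌈20/100·19⌉ = 4 → 2.7.
P80: rank ⌈80/100·19⌉ = 16 → 4.3.
Difference: 4.3 − 2.7 = 1.6.

1.60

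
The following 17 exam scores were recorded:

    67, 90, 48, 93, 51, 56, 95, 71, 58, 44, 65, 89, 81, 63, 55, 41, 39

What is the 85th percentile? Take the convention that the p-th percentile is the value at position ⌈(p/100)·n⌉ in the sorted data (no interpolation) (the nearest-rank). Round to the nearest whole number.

Sorted: 39, 41, 44, 48, 51, 55, 56, 58, 63, 65, 67, 71, 81, 89, 90, 93, 95.
n = 17.
Position = ⌈85/100 · 17⌉ = ⌈14.45⌉ = 15.
The value at rank 15 is 90.

90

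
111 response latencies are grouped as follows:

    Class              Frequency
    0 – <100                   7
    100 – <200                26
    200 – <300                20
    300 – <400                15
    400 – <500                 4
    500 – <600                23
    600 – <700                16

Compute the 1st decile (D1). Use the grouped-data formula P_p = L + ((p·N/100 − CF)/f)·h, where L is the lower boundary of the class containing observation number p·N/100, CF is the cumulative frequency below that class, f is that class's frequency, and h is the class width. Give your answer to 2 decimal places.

N = 111; target position k = 10/100 · 111 = 11.1.
Cumulative frequencies: 7, 33, 53, 68, 72, 95, 111.
Observation 11.1 falls in the class 100 – <200.
L = 100, CF = 7, f = 26, h = 100.
P10 = 100 + ((11.1 − 7)/26)·100 = 100 + 15.7692 = 115.769.

115.77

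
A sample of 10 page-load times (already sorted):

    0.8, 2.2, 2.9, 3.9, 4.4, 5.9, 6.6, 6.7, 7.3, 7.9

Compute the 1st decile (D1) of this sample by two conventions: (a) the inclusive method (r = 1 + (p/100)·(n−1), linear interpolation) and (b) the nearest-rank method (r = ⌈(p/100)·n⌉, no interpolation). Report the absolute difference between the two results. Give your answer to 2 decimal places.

n = 10.
(a) r = 1.9; between ranks 1 (0.8) and 2 (2.2): 2.06.
(b) the nearest-rank method: rank 1 → 0.8.
|2.06 − 0.8| = 1.26.

1.26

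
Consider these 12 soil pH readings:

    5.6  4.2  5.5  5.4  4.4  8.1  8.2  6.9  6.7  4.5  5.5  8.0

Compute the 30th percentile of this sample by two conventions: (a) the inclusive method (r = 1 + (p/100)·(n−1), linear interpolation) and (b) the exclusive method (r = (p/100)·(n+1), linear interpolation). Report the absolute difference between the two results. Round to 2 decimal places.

0.12

Sorted: 4.2, 4.4, 4.5, 5.4, 5.5, 5.5, 5.6, 6.7, 6.9, 8.0, 8.1, 8.2.
n = 12.
(a) r = 4.3; between ranks 4 (5.4) and 5 (5.5): 5.43.
(b) r = 3.9; between ranks 3 (4.5) and 4 (5.4): 5.31.
|5.43 − 5.31| = 0.12.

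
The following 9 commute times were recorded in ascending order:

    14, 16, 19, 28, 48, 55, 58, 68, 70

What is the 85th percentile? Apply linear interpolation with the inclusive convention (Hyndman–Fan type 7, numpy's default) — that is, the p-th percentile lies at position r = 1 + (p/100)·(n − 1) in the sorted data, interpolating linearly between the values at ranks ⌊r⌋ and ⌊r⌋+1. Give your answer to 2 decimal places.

66.00

n = 9.
r = 1 + (85/100)·(9 − 1) = 1 + 6.8 = 7.8.
Rank 7 is 58 and rank 8 is 68.
Interpolate: 58 + 0.8·(68 − 58) = 58 + 0.8·10 = 66.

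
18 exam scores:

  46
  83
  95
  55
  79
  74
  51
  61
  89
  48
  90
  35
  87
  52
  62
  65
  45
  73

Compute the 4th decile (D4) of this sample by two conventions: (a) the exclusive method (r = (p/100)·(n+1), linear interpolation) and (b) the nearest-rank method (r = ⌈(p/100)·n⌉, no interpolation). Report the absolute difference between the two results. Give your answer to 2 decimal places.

2.40

Sorted: 35, 45, 46, 48, 51, 52, 55, 61, 62, 65, 73, 74, 79, 83, 87, 89, 90, 95.
n = 18.
(a) r = 7.6; between ranks 7 (55) and 8 (61): 58.6.
(b) the nearest-rank method: rank 8 → 61.
|58.6 − 61| = 2.4.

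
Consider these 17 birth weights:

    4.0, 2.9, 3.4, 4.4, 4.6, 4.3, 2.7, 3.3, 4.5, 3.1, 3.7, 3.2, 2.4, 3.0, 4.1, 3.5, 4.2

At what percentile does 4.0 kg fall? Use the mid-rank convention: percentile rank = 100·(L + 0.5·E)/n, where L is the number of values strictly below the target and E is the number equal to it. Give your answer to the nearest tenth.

61.8

Sorted: 2.4, 2.7, 2.9, 3.0, 3.1, 3.2, 3.3, 3.4, 3.5, 3.7, 4.0, 4.1, 4.2, 4.3, 4.4, 4.5, 4.6.
Count below 4.0: L = 10; count equal: E = 1; n = 17.
Percentile rank = 100·(10 + 0.5·1)/17 = 100·10.5/17 = 61.76.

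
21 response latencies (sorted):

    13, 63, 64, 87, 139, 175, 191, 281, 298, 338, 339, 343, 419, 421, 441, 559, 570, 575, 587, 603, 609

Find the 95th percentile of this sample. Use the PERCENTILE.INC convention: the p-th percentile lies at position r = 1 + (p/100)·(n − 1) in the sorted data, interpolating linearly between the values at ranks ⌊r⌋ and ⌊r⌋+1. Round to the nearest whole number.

603

n = 21.
r = 1 + (95/100)·(21 − 1) = 1 + 19 = 20.
r is an integer, so P95 is the value at rank 20: 603.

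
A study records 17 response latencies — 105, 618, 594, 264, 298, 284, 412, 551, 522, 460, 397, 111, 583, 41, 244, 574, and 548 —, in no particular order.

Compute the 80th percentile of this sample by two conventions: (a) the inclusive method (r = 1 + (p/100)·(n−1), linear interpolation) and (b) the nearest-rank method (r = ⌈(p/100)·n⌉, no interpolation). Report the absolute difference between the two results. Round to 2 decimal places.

4.60

Sorted: 41, 105, 111, 244, 264, 284, 298, 397, 412, 460, 522, 548, 551, 574, 583, 594, 618.
n = 17.
(a) r = 13.8; between ranks 13 (551) and 14 (574): 569.4.
(b) the nearest-rank method: rank 14 → 574.
|569.4 − 574| = 4.6.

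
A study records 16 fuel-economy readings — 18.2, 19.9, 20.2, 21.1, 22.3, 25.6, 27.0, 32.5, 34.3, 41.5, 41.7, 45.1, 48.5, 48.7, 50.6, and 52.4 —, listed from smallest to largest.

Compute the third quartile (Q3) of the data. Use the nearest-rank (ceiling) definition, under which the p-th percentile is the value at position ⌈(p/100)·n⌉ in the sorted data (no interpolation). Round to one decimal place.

n = 16.
Position = ⌈75/100 · 16⌉ = ⌈12⌉ = 12.
The value at rank 12 is 45.1.

45.1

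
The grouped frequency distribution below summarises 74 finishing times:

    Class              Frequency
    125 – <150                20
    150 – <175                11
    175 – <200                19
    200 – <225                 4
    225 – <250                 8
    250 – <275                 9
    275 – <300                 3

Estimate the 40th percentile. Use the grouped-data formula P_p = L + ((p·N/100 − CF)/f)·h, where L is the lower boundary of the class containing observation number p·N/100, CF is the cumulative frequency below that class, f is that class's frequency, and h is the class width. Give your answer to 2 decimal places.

N = 74; target position k = 40/100 · 74 = 29.6.
Cumulative frequencies: 20, 31, 50, 54, 62, 71, 74.
Observation 29.6 falls in the class 150 – <175.
L = 150, CF = 20, f = 11, h = 25.
P40 = 150 + ((29.6 − 20)/11)·25 = 150 + 21.8182 = 171.818.

171.82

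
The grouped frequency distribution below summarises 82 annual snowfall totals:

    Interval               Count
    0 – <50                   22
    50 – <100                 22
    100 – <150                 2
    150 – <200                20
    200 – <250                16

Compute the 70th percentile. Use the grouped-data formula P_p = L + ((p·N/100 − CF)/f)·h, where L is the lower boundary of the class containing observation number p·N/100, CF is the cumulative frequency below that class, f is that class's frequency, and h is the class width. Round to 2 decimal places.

N = 82; target position k = 70/100 · 82 = 57.4.
Cumulative frequencies: 22, 44, 46, 66, 82.
Observation 57.4 falls in the class 150 – <200.
L = 150, CF = 46, f = 20, h = 50.
P70 = 150 + ((57.4 − 46)/20)·50 = 150 + 28.5 = 178.5.

178.50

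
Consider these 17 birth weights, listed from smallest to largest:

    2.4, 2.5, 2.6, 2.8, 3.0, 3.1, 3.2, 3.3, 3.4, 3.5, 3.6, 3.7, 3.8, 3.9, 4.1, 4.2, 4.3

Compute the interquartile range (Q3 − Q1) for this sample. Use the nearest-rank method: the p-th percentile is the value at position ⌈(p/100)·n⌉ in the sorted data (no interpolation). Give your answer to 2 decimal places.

0.80

n = 17.
P25: rank ⌈25/100·17⌉ = 5 → 3.
P75: rank ⌈75/100·17⌉ = 13 → 3.8.
Difference: 3.8 − 3 = 0.8.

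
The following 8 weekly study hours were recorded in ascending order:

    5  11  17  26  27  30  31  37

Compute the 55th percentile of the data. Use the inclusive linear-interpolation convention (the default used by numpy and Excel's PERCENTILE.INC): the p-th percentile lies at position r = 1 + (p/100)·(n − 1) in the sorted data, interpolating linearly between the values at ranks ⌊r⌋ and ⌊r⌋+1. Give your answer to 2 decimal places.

26.85

n = 8.
r = 1 + (55/100)·(8 − 1) = 1 + 3.85 = 4.85.
Rank 4 is 26 and rank 5 is 27.
Interpolate: 26 + 0.85·(27 − 26) = 26 + 0.85·1 = 26.85.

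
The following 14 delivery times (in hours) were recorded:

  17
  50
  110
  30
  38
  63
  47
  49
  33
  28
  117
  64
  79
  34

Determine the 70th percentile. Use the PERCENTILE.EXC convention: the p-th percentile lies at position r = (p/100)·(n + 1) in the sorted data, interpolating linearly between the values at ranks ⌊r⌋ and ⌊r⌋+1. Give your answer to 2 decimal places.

Sorted: 17, 28, 30, 33, 34, 38, 47, 49, 50, 63, 64, 79, 110, 117.
n = 14.
r = (70/100)·(14 + 1) = 10.5.
Rank 10 is 63 and rank 11 is 64.
Interpolate: 63 + 0.5·(64 − 63) = 63 + 0.5·1 = 63.5.

63.50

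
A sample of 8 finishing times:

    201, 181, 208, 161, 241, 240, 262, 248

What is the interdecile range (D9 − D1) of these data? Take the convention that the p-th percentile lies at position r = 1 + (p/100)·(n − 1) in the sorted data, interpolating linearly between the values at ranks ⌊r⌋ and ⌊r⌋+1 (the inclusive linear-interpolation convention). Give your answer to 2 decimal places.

Sorted: 161, 181, 201, 208, 240, 241, 248, 262.
n = 8.
P10: r = 1.7; ranks 1–2 are 161, 181; interpolating gives 175.
P90: r = 7.3; ranks 7–8 are 248, 262; interpolating gives 252.2.
Difference: 252.2 − 175 = 77.2.

77.20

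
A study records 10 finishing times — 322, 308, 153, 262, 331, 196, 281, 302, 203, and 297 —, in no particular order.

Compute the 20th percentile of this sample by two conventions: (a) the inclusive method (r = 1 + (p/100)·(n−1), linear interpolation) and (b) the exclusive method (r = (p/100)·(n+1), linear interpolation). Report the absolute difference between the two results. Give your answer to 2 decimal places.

4.20

Sorted: 153, 196, 203, 262, 281, 297, 302, 308, 322, 331.
n = 10.
(a) r = 2.8; between ranks 2 (196) and 3 (203): 201.6.
(b) r = 2.2; between ranks 2 (196) and 3 (203): 197.4.
|201.6 − 197.4| = 4.2.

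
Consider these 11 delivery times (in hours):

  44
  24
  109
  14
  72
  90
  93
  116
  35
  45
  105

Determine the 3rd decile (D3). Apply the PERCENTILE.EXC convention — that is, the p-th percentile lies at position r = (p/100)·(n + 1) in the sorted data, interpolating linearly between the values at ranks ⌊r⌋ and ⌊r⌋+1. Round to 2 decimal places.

Sorted: 14, 24, 35, 44, 45, 72, 90, 93, 105, 109, 116.
n = 11.
r = (30/100)·(11 + 1) = 3.6.
Rank 3 is 35 and rank 4 is 44.
Interpolate: 35 + 0.6·(44 − 35) = 35 + 0.6·9 = 40.4.

40.40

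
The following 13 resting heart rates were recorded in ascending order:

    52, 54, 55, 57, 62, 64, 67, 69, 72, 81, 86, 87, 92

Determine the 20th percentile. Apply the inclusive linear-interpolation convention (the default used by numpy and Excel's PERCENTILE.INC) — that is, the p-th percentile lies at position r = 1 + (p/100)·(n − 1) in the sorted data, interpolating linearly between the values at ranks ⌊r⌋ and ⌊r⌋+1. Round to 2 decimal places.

n = 13.
r = 1 + (20/100)·(13 − 1) = 1 + 2.4 = 3.4.
Rank 3 is 55 and rank 4 is 57.
Interpolate: 55 + 0.4·(57 − 55) = 55 + 0.4·2 = 55.8.

55.80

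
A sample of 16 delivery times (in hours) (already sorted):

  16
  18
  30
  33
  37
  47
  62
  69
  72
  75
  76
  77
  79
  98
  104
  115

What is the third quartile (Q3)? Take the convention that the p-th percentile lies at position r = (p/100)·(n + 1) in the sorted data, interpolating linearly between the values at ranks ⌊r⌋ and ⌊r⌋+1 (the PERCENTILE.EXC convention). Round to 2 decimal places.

n = 16.
r = (75/100)·(16 + 1) = 12.75.
Rank 12 is 77 and rank 13 is 79.
Interpolate: 77 + 0.75·(79 − 77) = 77 + 0.75·2 = 78.5.

78.50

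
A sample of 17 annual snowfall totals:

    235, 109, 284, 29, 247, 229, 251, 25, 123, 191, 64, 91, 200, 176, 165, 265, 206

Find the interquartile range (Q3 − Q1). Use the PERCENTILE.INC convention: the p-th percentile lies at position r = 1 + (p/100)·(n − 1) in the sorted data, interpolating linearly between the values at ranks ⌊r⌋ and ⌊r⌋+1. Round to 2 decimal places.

126.00

Sorted: 25, 29, 64, 91, 109, 123, 165, 176, 191, 200, 206, 229, 235, 247, 251, 265, 284.
n = 17.
P25: r = 5 (integer) → 109.
P75: r = 13 (integer) → 235.
Difference: 235 − 109 = 126.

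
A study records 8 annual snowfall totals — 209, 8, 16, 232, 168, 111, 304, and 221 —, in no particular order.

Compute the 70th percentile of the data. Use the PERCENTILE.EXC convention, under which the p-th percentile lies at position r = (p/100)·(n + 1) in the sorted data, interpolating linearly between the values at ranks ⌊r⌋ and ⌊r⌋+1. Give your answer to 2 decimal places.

Sorted: 8, 16, 111, 168, 209, 221, 232, 304.
n = 8.
r = (70/100)·(8 + 1) = 6.3.
Rank 6 is 221 and rank 7 is 232.
Interpolate: 221 + 0.3·(232 − 221) = 221 + 0.3·11 = 224.3.

224.30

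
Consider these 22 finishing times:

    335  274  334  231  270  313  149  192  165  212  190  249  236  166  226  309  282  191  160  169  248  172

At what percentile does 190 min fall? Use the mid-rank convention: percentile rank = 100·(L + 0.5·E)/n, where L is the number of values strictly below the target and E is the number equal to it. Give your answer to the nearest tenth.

Sorted: 149, 160, 165, 166, 169, 172, 190, 191, 192, 212, 226, 231, 236, 248, 249, 270, 274, 282, 309, 313, 334, 335.
Count below 190: L = 6; count equal: E = 1; n = 22.
Percentile rank = 100·(6 + 0.5·1)/22 = 100·6.5/22 = 29.55.

29.5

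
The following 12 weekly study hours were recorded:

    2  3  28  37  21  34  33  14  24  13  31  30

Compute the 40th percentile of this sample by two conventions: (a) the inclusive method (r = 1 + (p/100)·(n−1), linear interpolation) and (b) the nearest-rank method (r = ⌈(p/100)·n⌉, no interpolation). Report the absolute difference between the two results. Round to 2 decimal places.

1.20

Sorted: 2, 3, 13, 14, 21, 24, 28, 30, 31, 33, 34, 37.
n = 12.
(a) r = 5.4; between ranks 5 (21) and 6 (24): 22.2.
(b) the nearest-rank method: rank 5 → 21.
|22.2 − 21| = 1.2.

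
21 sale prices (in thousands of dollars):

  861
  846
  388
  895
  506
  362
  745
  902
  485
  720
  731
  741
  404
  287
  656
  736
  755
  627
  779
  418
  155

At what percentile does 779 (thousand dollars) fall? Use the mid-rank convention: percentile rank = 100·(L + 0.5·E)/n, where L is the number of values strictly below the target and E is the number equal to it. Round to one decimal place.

Sorted: 155, 287, 362, 388, 404, 418, 485, 506, 627, 656, 720, 731, 736, 741, 745, 755, 779, 846, 861, 895, 902.
Count below 779: L = 16; count equal: E = 1; n = 21.
Percentile rank = 100·(16 + 0.5·1)/21 = 100·16.5/21 = 78.57.

78.6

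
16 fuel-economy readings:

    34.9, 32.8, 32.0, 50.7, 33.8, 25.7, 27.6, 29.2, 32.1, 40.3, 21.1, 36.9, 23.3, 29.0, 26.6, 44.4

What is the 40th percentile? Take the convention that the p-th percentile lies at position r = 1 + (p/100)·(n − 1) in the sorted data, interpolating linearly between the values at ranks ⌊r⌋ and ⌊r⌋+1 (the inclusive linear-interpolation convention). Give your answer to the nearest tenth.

29.2

Sorted: 21.1, 23.3, 25.7, 26.6, 27.6, 29.0, 29.2, 32.0, 32.1, 32.8, 33.8, 34.9, 36.9, 40.3, 44.4, 50.7.
n = 16.
r = 1 + (40/100)·(16 − 1) = 1 + 6 = 7.
r is an integer, so P40 is the value at rank 7: 29.2.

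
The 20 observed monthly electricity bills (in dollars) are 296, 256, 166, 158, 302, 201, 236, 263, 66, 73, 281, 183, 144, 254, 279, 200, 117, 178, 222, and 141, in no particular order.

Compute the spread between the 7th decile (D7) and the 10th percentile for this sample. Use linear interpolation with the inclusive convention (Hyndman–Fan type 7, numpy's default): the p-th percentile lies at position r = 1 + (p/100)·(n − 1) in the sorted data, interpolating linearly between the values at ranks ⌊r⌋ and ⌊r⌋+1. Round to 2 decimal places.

Sorted: 66, 73, 117, 141, 144, 158, 166, 178, 183, 200, 201, 222, 236, 254, 256, 263, 279, 281, 296, 302.
n = 20.
P10: r = 2.9; ranks 2–3 are 73, 117; interpolating gives 112.6.
P70: r = 14.3; ranks 14–15 are 254, 256; interpolating gives 254.6.
Difference: 254.6 − 112.6 = 142.

142.00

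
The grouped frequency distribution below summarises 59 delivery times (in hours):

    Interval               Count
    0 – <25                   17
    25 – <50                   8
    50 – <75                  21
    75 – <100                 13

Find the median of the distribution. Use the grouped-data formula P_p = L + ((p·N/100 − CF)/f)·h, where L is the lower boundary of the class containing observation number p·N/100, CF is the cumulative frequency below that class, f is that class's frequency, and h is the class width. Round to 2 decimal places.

55.36

N = 59; target position k = 50/100 · 59 = 29.5.
Cumulative frequencies: 17, 25, 46, 59.
Observation 29.5 falls in the class 50 – <75.
L = 50, CF = 25, f = 21, h = 25.
P50 = 50 + ((29.5 − 25)/21)·25 = 50 + 5.35714 = 55.3571.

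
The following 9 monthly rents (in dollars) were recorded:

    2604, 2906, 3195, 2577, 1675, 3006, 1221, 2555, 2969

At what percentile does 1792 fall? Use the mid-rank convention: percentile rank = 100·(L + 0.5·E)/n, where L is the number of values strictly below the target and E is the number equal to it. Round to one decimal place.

Sorted: 1221, 1675, 2555, 2577, 2604, 2906, 2969, 3006, 3195.
Count below 1792: L = 2; count equal: E = 0; n = 9.
Percentile rank = 100·(2 + 0.5·0)/9 = 100·2/9 = 22.22.

22.2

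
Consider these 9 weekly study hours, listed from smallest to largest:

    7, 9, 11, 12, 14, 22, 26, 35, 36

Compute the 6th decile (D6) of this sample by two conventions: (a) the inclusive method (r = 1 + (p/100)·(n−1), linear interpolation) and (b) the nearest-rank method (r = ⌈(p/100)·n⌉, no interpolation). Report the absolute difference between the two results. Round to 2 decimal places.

n = 9.
(a) r = 5.8; between ranks 5 (14) and 6 (22): 20.4.
(b) the nearest-rank method: rank 6 → 22.
|20.4 − 22| = 1.6.

1.60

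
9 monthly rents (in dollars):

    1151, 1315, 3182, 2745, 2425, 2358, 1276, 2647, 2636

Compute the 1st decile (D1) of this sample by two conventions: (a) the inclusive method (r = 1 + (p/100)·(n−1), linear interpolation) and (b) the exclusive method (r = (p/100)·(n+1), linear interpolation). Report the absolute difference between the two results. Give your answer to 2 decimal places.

Sorted: 1151, 1276, 1315, 2358, 2425, 2636, 2647, 2745, 3182.
n = 9.
(a) r = 1.8; between ranks 1 (1151) and 2 (1276): 1251.
(b) r = 1 → value at rank 1 = 1151.
|1251 − 1151| = 100.

100.00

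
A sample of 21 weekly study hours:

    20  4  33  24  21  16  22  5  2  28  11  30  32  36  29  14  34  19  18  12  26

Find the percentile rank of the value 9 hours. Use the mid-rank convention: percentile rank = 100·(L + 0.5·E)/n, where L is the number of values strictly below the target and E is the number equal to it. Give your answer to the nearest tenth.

Sorted: 2, 4, 5, 11, 12, 14, 16, 18, 19, 20, 21, 22, 24, 26, 28, 29, 30, 32, 33, 34, 36.
Count below 9: L = 3; count equal: E = 0; n = 21.
Percentile rank = 100·(3 + 0.5·0)/21 = 100·3/21 = 14.29.

14.3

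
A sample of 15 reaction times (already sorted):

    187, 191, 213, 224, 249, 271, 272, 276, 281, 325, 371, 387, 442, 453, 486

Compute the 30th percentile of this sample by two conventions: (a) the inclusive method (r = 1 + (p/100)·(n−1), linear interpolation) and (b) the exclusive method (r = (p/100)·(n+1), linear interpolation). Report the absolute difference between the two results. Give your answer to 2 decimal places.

n = 15.
(a) r = 5.2; between ranks 5 (249) and 6 (271): 253.4.
(b) r = 4.8; between ranks 4 (224) and 5 (249): 244.
|253.4 − 244| = 9.4.

9.40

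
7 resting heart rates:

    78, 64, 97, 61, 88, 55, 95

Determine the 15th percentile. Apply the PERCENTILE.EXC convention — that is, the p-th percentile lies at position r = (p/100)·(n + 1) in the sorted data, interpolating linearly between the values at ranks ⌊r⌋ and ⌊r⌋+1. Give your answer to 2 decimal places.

56.20

Sorted: 55, 61, 64, 78, 88, 95, 97.
n = 7.
r = (15/100)·(7 + 1) = 1.2.
Rank 1 is 55 and rank 2 is 61.
Interpolate: 55 + 0.2·(61 − 55) = 55 + 0.2·6 = 56.2.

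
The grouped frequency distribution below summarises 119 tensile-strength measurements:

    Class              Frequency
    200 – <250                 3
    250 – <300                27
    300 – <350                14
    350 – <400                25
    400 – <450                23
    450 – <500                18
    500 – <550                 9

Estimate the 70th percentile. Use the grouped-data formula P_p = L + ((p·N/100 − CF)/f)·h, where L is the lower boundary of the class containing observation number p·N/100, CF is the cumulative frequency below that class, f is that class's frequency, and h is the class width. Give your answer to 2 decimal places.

N = 119; target position k = 70/100 · 119 = 83.3.
Cumulative frequencies: 3, 30, 44, 69, 92, 110, 119.
Observation 83.3 falls in the class 400 – <450.
L = 400, CF = 69, f = 23, h = 50.
P70 = 400 + ((83.3 − 69)/23)·50 = 400 + 31.087 = 431.087.

431.09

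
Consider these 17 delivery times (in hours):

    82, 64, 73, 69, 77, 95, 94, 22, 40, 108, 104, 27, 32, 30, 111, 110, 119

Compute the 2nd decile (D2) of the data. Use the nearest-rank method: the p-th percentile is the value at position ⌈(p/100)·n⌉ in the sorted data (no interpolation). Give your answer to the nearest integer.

32

Sorted: 22, 27, 30, 32, 40, 64, 69, 73, 77, 82, 94, 95, 104, 108, 110, 111, 119.
n = 17.
Position = ⌈20/100 · 17⌉ = ⌈3.4⌉ = 4.
The value at rank 4 is 32.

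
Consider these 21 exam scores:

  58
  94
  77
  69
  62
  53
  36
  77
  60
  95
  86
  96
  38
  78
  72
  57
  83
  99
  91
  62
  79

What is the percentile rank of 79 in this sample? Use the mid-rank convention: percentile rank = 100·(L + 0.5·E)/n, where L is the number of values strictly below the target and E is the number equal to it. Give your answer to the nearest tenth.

64.3

Sorted: 36, 38, 53, 57, 58, 60, 62, 62, 69, 72, 77, 77, 78, 79, 83, 86, 91, 94, 95, 96, 99.
Count below 79: L = 13; count equal: E = 1; n = 21.
Percentile rank = 100·(13 + 0.5·1)/21 = 100·13.5/21 = 64.29.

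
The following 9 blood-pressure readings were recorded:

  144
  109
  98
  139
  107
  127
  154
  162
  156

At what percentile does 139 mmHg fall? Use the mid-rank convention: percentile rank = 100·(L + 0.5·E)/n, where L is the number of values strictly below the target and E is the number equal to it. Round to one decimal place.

50.0

Sorted: 98, 107, 109, 127, 139, 144, 154, 156, 162.
Count below 139: L = 4; count equal: E = 1; n = 9.
Percentile rank = 100·(4 + 0.5·1)/9 = 100·4.5/9 = 50.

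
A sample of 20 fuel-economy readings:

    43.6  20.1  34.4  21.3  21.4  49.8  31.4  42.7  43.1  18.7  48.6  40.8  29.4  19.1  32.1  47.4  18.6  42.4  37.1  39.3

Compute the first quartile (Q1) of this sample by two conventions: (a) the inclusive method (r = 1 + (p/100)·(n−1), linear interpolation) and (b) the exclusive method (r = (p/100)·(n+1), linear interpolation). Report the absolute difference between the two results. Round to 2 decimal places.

Sorted: 18.6, 18.7, 19.1, 20.1, 21.3, 21.4, 29.4, 31.4, 32.1, 34.4, 37.1, 39.3, 40.8, 42.4, 42.7, 43.1, 43.6, 47.4, 48.6, 49.8.
n = 20.
(a) r = 5.75; between ranks 5 (21.3) and 6 (21.4): 21.375.
(b) r = 5.25; between ranks 5 (21.3) and 6 (21.4): 21.325.
|21.375 − 21.325| = 0.05.

0.05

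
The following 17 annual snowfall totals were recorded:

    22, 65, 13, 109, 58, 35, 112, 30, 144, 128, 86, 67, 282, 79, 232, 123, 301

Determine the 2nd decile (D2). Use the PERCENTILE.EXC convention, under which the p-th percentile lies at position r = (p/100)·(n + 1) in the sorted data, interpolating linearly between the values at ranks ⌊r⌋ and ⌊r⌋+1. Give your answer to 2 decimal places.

33.00

Sorted: 13, 22, 30, 35, 58, 65, 67, 79, 86, 109, 112, 123, 128, 144, 232, 282, 301.
n = 17.
r = (20/100)·(17 + 1) = 3.6.
Rank 3 is 30 and rank 4 is 35.
Interpolate: 30 + 0.6·(35 − 30) = 30 + 0.6·5 = 33.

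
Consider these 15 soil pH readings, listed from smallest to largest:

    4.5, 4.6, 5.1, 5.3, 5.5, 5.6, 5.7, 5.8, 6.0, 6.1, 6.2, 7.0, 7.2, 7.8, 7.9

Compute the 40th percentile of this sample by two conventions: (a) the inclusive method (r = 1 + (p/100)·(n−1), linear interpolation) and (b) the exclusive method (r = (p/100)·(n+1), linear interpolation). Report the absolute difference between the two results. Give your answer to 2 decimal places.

0.02

n = 15.
(a) r = 6.6; between ranks 6 (5.6) and 7 (5.7): 5.66.
(b) r = 6.4; between ranks 6 (5.6) and 7 (5.7): 5.64.
|5.66 − 5.64| = 0.02.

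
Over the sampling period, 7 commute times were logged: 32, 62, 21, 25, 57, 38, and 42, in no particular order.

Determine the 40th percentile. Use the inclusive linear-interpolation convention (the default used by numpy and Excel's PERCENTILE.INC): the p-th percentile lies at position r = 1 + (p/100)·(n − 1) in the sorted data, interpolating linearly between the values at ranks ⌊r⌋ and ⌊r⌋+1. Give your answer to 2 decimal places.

34.40

Sorted: 21, 25, 32, 38, 42, 57, 62.
n = 7.
r = 1 + (40/100)·(7 − 1) = 1 + 2.4 = 3.4.
Rank 3 is 32 and rank 4 is 38.
Interpolate: 32 + 0.4·(38 − 32) = 32 + 0.4·6 = 34.4.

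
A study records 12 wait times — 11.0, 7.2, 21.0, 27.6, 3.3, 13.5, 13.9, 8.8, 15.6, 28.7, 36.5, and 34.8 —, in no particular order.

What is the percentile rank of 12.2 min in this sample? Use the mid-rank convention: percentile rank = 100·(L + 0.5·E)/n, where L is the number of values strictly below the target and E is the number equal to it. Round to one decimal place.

Sorted: 3.3, 7.2, 8.8, 11.0, 13.5, 13.9, 15.6, 21.0, 27.6, 28.7, 34.8, 36.5.
Count below 12.2: L = 4; count equal: E = 0; n = 12.
Percentile rank = 100·(4 + 0.5·0)/12 = 100·4/12 = 33.33.

33.3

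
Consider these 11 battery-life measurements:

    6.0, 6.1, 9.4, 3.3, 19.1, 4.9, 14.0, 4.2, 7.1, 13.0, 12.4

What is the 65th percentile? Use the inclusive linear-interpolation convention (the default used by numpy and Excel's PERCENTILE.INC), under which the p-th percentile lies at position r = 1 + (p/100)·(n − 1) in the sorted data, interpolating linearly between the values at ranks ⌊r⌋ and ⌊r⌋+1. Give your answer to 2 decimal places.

Sorted: 3.3, 4.2, 4.9, 6.0, 6.1, 7.1, 9.4, 12.4, 13.0, 14.0, 19.1.
n = 11.
r = 1 + (65/100)·(11 − 1) = 1 + 6.5 = 7.5.
Rank 7 is 9.4 and rank 8 is 12.4.
Interpolate: 9.4 + 0.5·(12.4 − 9.4) = 9.4 + 0.5·3 = 10.9.

10.90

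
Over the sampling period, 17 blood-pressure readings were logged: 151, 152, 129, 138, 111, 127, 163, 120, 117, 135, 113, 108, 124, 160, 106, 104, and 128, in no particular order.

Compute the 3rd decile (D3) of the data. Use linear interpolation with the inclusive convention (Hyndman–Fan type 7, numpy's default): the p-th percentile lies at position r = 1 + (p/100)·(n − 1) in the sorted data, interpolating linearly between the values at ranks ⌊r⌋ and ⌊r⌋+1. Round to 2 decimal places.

Sorted: 104, 106, 108, 111, 113, 117, 120, 124, 127, 128, 129, 135, 138, 151, 152, 160, 163.
n = 17.
r = 1 + (30/100)·(17 − 1) = 1 + 4.8 = 5.8.
Rank 5 is 113 and rank 6 is 117.
Interpolate: 113 + 0.8·(117 − 113) = 113 + 0.8·4 = 116.2.

116.20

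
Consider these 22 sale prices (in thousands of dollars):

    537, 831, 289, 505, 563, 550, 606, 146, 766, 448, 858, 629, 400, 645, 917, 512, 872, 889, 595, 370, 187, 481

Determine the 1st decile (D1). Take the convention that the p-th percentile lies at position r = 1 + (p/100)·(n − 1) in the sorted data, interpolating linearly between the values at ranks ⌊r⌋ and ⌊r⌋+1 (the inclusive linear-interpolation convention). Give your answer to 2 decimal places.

297.10

Sorted: 146, 187, 289, 370, 400, 448, 481, 505, 512, 537, 550, 563, 595, 606, 629, 645, 766, 831, 858, 872, 889, 917.
n = 22.
r = 1 + (10/100)·(22 − 1) = 1 + 2.1 = 3.1.
Rank 3 is 289 and rank 4 is 370.
Interpolate: 289 + 0.1·(370 − 289) = 289 + 0.1·81 = 297.1.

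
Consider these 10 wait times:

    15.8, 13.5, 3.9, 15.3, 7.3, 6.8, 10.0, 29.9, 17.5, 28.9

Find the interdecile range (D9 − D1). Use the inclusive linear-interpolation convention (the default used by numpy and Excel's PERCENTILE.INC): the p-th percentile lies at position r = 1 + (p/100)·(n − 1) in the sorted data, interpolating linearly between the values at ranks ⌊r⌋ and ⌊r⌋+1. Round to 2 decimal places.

22.49

Sorted: 3.9, 6.8, 7.3, 10.0, 13.5, 15.3, 15.8, 17.5, 28.9, 29.9.
n = 10.
P10: r = 1.9; ranks 1–2 are 3.9, 6.8; interpolating gives 6.51.
P90: r = 9.1; ranks 9–10 are 28.9, 29.9; interpolating gives 29.
Difference: 29 − 6.51 = 22.49.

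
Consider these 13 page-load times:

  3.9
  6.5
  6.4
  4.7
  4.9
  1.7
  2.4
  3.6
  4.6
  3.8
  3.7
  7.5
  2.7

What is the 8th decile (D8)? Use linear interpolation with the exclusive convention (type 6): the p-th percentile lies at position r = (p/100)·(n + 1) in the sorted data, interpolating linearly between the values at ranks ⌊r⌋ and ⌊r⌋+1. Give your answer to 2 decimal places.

Sorted: 1.7, 2.4, 2.7, 3.6, 3.7, 3.8, 3.9, 4.6, 4.7, 4.9, 6.4, 6.5, 7.5.
n = 13.
r = (80/100)·(13 + 1) = 11.2.
Rank 11 is 6.4 and rank 12 is 6.5.
Interpolate: 6.4 + 0.2·(6.5 − 6.4) = 6.4 + 0.2·0.1 = 6.42.

6.42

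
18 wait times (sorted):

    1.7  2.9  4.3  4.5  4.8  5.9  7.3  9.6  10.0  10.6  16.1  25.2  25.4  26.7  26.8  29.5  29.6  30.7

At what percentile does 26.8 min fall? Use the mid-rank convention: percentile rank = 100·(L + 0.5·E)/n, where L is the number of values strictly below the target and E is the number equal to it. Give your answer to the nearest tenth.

Count below 26.8: L = 14; count equal: E = 1; n = 18.
Percentile rank = 100·(14 + 0.5·1)/18 = 100·14.5/18 = 80.56.

80.6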